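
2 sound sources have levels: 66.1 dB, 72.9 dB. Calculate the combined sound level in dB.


Formula: L_total = 10 * log10( sum(10^(Li/10)) )
  Source 1: 10^(66.1/10) = 4073802.778
  Source 2: 10^(72.9/10) = 19498445.9976
Sum of linear values = 23572248.7756
L_total = 10 * log10(23572248.7756) = 73.72

73.72 dB


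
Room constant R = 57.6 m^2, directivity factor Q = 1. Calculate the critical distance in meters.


Given values:
  R = 57.6 m^2, Q = 1
Formula: d_c = 0.141 * sqrt(Q * R)
Compute Q * R = 1 * 57.6 = 57.6
Compute sqrt(57.6) = 7.5895
d_c = 0.141 * 7.5895 = 1.07

1.07 m


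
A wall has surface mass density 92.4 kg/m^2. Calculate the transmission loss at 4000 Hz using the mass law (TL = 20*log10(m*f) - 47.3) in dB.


Given values:
  m = 92.4 kg/m^2, f = 4000 Hz
Formula: TL = 20 * log10(m * f) - 47.3
Compute m * f = 92.4 * 4000 = 369600.0
Compute log10(369600.0) = 5.567732
Compute 20 * 5.567732 = 111.3546
TL = 111.3546 - 47.3 = 64.05

64.05 dB


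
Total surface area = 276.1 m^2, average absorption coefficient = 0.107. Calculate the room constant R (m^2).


Given values:
  S = 276.1 m^2, alpha = 0.107
Formula: R = S * alpha / (1 - alpha)
Numerator: 276.1 * 0.107 = 29.5427
Denominator: 1 - 0.107 = 0.893
R = 29.5427 / 0.893 = 33.08

33.08 m^2


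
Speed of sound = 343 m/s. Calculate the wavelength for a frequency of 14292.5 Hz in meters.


Given values:
  c = 343 m/s, f = 14292.5 Hz
Formula: lambda = c / f
lambda = 343 / 14292.5
lambda = 0.024

0.024 m


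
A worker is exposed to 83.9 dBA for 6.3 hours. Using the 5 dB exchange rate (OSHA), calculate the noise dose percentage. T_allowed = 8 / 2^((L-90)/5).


Given values:
  L = 83.9 dBA, T = 6.3 hours
Formula: T_allowed = 8 / 2^((L - 90) / 5)
Compute exponent: (83.9 - 90) / 5 = -1.22
Compute 2^(-1.22) = 0.429283
T_allowed = 8 / 0.429283 = 18.635725 hours
Dose = (T / T_allowed) * 100
Dose = (6.3 / 18.635725) * 100 = 33.81

33.81 %


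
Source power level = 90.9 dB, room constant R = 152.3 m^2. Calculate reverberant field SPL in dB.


Given values:
  Lw = 90.9 dB, R = 152.3 m^2
Formula: SPL = Lw + 10 * log10(4 / R)
Compute 4 / R = 4 / 152.3 = 0.026264
Compute 10 * log10(0.026264) = -15.8064
SPL = 90.9 + (-15.8064) = 75.09

75.09 dB


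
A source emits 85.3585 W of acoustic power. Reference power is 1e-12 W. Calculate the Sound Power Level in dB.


Given values:
  W = 85.3585 W
  W_ref = 1e-12 W
Formula: SWL = 10 * log10(W / W_ref)
Compute ratio: W / W_ref = 85358500000000
Compute log10: log10(85358500000000) = 13.931247
Multiply: SWL = 10 * 13.931247 = 139.31

139.31 dB


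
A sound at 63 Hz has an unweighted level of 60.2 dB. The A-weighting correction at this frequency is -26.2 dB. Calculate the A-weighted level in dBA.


Given values:
  SPL = 60.2 dB
  A-weighting at 63 Hz = -26.2 dB
Formula: L_A = SPL + A_weight
L_A = 60.2 + (-26.2)
L_A = 34.0

34.0 dBA


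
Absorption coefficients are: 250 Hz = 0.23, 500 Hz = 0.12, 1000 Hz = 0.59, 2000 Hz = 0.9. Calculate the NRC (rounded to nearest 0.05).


Given values:
  a_250 = 0.23, a_500 = 0.12
  a_1000 = 0.59, a_2000 = 0.9
Formula: NRC = (a250 + a500 + a1000 + a2000) / 4
Sum = 0.23 + 0.12 + 0.59 + 0.9 = 1.84
NRC = 1.84 / 4 = 0.46
Rounded to nearest 0.05: 0.45

0.45


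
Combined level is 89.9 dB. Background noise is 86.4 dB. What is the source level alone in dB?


Given values:
  L_total = 89.9 dB, L_bg = 86.4 dB
Formula: L_source = 10 * log10(10^(L_total/10) - 10^(L_bg/10))
Convert to linear:
  10^(89.9/10) = 977237220.9558
  10^(86.4/10) = 436515832.2402
Difference: 977237220.9558 - 436515832.2402 = 540721388.7156
L_source = 10 * log10(540721388.7156) = 87.33

87.33 dB


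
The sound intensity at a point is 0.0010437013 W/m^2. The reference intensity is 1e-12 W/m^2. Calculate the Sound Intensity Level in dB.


Given values:
  I = 0.0010437013 W/m^2
  I_ref = 1e-12 W/m^2
Formula: SIL = 10 * log10(I / I_ref)
Compute ratio: I / I_ref = 1043701300
Compute log10: log10(1043701300) = 9.018576
Multiply: SIL = 10 * 9.018576 = 90.19

90.19 dB


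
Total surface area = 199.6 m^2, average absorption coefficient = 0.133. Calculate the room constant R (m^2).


Given values:
  S = 199.6 m^2, alpha = 0.133
Formula: R = S * alpha / (1 - alpha)
Numerator: 199.6 * 0.133 = 26.5468
Denominator: 1 - 0.133 = 0.867
R = 26.5468 / 0.867 = 30.62

30.62 m^2


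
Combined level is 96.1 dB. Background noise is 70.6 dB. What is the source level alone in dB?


Given values:
  L_total = 96.1 dB, L_bg = 70.6 dB
Formula: L_source = 10 * log10(10^(L_total/10) - 10^(L_bg/10))
Convert to linear:
  10^(96.1/10) = 4073802778.0411
  10^(70.6/10) = 11481536.215
Difference: 4073802778.0411 - 11481536.215 = 4062321241.8261
L_source = 10 * log10(4062321241.8261) = 96.09

96.09 dB


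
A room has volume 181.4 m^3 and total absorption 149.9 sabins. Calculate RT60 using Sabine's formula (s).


Given values:
  V = 181.4 m^3
  A = 149.9 sabins
Formula: RT60 = 0.161 * V / A
Numerator: 0.161 * 181.4 = 29.2054
RT60 = 29.2054 / 149.9 = 0.195

0.195 s


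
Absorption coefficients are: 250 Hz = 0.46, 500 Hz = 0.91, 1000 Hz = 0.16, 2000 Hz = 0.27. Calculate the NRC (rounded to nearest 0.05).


Given values:
  a_250 = 0.46, a_500 = 0.91
  a_1000 = 0.16, a_2000 = 0.27
Formula: NRC = (a250 + a500 + a1000 + a2000) / 4
Sum = 0.46 + 0.91 + 0.16 + 0.27 = 1.8
NRC = 1.8 / 4 = 0.45
Rounded to nearest 0.05: 0.45

0.45


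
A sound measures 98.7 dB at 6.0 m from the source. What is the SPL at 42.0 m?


Given values:
  SPL1 = 98.7 dB, r1 = 6.0 m, r2 = 42.0 m
Formula: SPL2 = SPL1 - 20 * log10(r2 / r1)
Compute ratio: r2 / r1 = 42.0 / 6.0 = 7.0
Compute log10: log10(7.0) = 0.845098
Compute drop: 20 * 0.845098 = 16.902
SPL2 = 98.7 - 16.902 = 81.8

81.8 dB


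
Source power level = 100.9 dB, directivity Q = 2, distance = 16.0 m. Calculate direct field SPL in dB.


Given values:
  Lw = 100.9 dB, Q = 2, r = 16.0 m
Formula: SPL = Lw + 10 * log10(Q / (4 * pi * r^2))
Compute 4 * pi * r^2 = 4 * pi * 16.0^2 = 3216.9909
Compute Q / denom = 2 / 3216.9909 = 0.0006217
Compute 10 * log10(0.0006217) = -32.0642
SPL = 100.9 + (-32.0642) = 68.84

68.84 dB


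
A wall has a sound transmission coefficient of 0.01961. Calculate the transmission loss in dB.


Given values:
  tau = 0.01961
Formula: TL = 10 * log10(1 / tau)
Compute 1 / tau = 1 / 0.01961 = 50.9944
Compute log10(50.9944) = 1.707522
TL = 10 * 1.707522 = 17.08

17.08 dB


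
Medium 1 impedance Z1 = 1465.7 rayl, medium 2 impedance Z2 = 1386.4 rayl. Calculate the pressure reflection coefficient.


Given values:
  Z1 = 1465.7 rayl, Z2 = 1386.4 rayl
Formula: R = (Z2 - Z1) / (Z2 + Z1)
Numerator: Z2 - Z1 = 1386.4 - 1465.7 = -79.3
Denominator: Z2 + Z1 = 1386.4 + 1465.7 = 2852.1
R = -79.3 / 2852.1 = -0.0278

-0.0278


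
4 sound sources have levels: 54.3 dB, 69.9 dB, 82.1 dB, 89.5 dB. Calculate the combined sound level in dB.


Formula: L_total = 10 * log10( sum(10^(Li/10)) )
  Source 1: 10^(54.3/10) = 269153.4804
  Source 2: 10^(69.9/10) = 9772372.2096
  Source 3: 10^(82.1/10) = 162181009.7359
  Source 4: 10^(89.5/10) = 891250938.1337
Sum of linear values = 1063473473.5596
L_total = 10 * log10(1063473473.5596) = 90.27

90.27 dB


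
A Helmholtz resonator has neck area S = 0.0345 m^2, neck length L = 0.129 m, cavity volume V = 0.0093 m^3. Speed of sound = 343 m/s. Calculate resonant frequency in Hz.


Given values:
  S = 0.0345 m^2, L = 0.129 m, V = 0.0093 m^3, c = 343 m/s
Formula: f = (c / (2*pi)) * sqrt(S / (V * L))
Compute V * L = 0.0093 * 0.129 = 0.0011997
Compute S / (V * L) = 0.0345 / 0.0011997 = 28.7572
Compute sqrt(28.7572) = 5.362574
Compute c / (2*pi) = 343 / 6.283185 = 54.590148
f = 54.590148 * 5.362574 = 292.74

292.74 Hz


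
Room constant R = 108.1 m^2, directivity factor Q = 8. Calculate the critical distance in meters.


Given values:
  R = 108.1 m^2, Q = 8
Formula: d_c = 0.141 * sqrt(Q * R)
Compute Q * R = 8 * 108.1 = 864.8
Compute sqrt(864.8) = 29.4075
d_c = 0.141 * 29.4075 = 4.146

4.146 m


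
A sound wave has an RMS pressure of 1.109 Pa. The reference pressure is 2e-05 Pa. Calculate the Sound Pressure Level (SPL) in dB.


Given values:
  p = 1.109 Pa
  p_ref = 2e-05 Pa
Formula: SPL = 20 * log10(p / p_ref)
Compute ratio: p / p_ref = 1.109 / 2e-05 = 55450
Compute log10: log10(55450) = 4.743902
Multiply: SPL = 20 * 4.743902 = 94.88

94.88 dB


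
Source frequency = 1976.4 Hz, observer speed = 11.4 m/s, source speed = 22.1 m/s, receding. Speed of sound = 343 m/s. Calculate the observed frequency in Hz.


Given values:
  f_s = 1976.4 Hz, v_o = 11.4 m/s, v_s = 22.1 m/s
  Direction: receding
Formula: f_o = f_s * (c - v_o) / (c + v_s)
Numerator: c - v_o = 343 - 11.4 = 331.6
Denominator: c + v_s = 343 + 22.1 = 365.1
f_o = 1976.4 * 331.6 / 365.1 = 1795.05

1795.05 Hz


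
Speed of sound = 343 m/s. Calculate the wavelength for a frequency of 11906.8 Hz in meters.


Given values:
  c = 343 m/s, f = 11906.8 Hz
Formula: lambda = c / f
lambda = 343 / 11906.8
lambda = 0.0288

0.0288 m


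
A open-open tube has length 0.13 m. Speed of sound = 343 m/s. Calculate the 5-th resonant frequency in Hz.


Given values:
  Tube type: open-open, L = 0.13 m, c = 343 m/s, n = 5
Formula: f_n = n * c / (2 * L)
Compute 2 * L = 2 * 0.13 = 0.26
f = 5 * 343 / 0.26
f = 6596.15

6596.15 Hz


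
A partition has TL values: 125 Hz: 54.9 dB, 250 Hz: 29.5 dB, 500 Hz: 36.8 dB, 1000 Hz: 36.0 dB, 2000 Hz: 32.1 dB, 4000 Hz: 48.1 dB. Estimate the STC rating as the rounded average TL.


Given TL values at each frequency:
  125 Hz: 54.9 dB
  250 Hz: 29.5 dB
  500 Hz: 36.8 dB
  1000 Hz: 36.0 dB
  2000 Hz: 32.1 dB
  4000 Hz: 48.1 dB
Formula: STC ~ round(average of TL values)
Sum = 54.9 + 29.5 + 36.8 + 36.0 + 32.1 + 48.1 = 237.4
Average = 237.4 / 6 = 39.57
Rounded: 40

40


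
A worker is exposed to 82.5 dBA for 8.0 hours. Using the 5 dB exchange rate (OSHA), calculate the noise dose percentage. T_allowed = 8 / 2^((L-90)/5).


Given values:
  L = 82.5 dBA, T = 8.0 hours
Formula: T_allowed = 8 / 2^((L - 90) / 5)
Compute exponent: (82.5 - 90) / 5 = -1.5
Compute 2^(-1.5) = 0.353553
T_allowed = 8 / 0.353553 = 22.627442 hours
Dose = (T / T_allowed) * 100
Dose = (8.0 / 22.627442) * 100 = 35.36

35.36 %


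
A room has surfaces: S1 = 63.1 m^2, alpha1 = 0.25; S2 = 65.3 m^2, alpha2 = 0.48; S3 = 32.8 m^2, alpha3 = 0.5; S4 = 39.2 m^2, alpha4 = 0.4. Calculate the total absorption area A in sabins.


Given surfaces:
  Surface 1: 63.1 * 0.25 = 15.775
  Surface 2: 65.3 * 0.48 = 31.344
  Surface 3: 32.8 * 0.5 = 16.4
  Surface 4: 39.2 * 0.4 = 15.68
Formula: A = sum(Si * alpha_i)
A = 15.775 + 31.344 + 16.4 + 15.68
A = 79.2

79.2 sabins


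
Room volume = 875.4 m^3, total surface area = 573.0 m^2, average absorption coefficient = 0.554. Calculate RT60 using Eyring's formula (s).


Given values:
  V = 875.4 m^3, S = 573.0 m^2, alpha = 0.554
Formula: RT60 = 0.161 * V / (-S * ln(1 - alpha))
Compute ln(1 - 0.554) = ln(0.446) = -0.807436
Denominator: -573.0 * -0.807436 = 462.6608
Numerator: 0.161 * 875.4 = 140.9394
RT60 = 140.9394 / 462.6608 = 0.305

0.305 s


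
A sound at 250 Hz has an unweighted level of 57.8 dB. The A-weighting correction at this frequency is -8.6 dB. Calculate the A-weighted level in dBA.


Given values:
  SPL = 57.8 dB
  A-weighting at 250 Hz = -8.6 dB
Formula: L_A = SPL + A_weight
L_A = 57.8 + (-8.6)
L_A = 49.2

49.2 dBA


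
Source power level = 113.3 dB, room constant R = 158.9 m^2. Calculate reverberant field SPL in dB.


Given values:
  Lw = 113.3 dB, R = 158.9 m^2
Formula: SPL = Lw + 10 * log10(4 / R)
Compute 4 / R = 4 / 158.9 = 0.025173
Compute 10 * log10(0.025173) = -15.9907
SPL = 113.3 + (-15.9907) = 97.31

97.31 dB


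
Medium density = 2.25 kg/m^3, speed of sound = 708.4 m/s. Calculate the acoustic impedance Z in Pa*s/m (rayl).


Given values:
  rho = 2.25 kg/m^3
  c = 708.4 m/s
Formula: Z = rho * c
Z = 2.25 * 708.4
Z = 1593.9

1593.9 rayl


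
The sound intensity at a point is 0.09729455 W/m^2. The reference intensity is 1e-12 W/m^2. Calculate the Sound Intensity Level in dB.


Given values:
  I = 0.09729455 W/m^2
  I_ref = 1e-12 W/m^2
Formula: SIL = 10 * log10(I / I_ref)
Compute ratio: I / I_ref = 97294550000
Compute log10: log10(97294550000) = 10.988089
Multiply: SIL = 10 * 10.988089 = 109.88

109.88 dB


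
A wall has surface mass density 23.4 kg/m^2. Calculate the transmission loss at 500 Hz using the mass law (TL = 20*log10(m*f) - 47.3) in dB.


Given values:
  m = 23.4 kg/m^2, f = 500 Hz
Formula: TL = 20 * log10(m * f) - 47.3
Compute m * f = 23.4 * 500 = 11700.0
Compute log10(11700.0) = 4.068186
Compute 20 * 4.068186 = 81.3637
TL = 81.3637 - 47.3 = 34.06

34.06 dB


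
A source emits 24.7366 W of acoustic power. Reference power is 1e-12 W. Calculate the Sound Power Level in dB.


Given values:
  W = 24.7366 W
  W_ref = 1e-12 W
Formula: SWL = 10 * log10(W / W_ref)
Compute ratio: W / W_ref = 24736600000000
Compute log10: log10(24736600000000) = 13.39334
Multiply: SWL = 10 * 13.39334 = 133.93

133.93 dB


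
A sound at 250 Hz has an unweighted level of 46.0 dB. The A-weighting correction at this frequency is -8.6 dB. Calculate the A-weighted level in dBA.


Given values:
  SPL = 46.0 dB
  A-weighting at 250 Hz = -8.6 dB
Formula: L_A = SPL + A_weight
L_A = 46.0 + (-8.6)
L_A = 37.4

37.4 dBA


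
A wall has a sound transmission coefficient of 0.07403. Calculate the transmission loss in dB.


Given values:
  tau = 0.07403
Formula: TL = 10 * log10(1 / tau)
Compute 1 / tau = 1 / 0.07403 = 13.508
Compute log10(13.508) = 1.130591
TL = 10 * 1.130591 = 11.31

11.31 dB


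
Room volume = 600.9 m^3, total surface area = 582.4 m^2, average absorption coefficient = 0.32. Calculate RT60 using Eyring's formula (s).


Given values:
  V = 600.9 m^3, S = 582.4 m^2, alpha = 0.32
Formula: RT60 = 0.161 * V / (-S * ln(1 - alpha))
Compute ln(1 - 0.32) = ln(0.68) = -0.385662
Denominator: -582.4 * -0.385662 = 224.6095
Numerator: 0.161 * 600.9 = 96.7449
RT60 = 96.7449 / 224.6095 = 0.431

0.431 s


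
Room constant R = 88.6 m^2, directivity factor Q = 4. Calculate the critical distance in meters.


Given values:
  R = 88.6 m^2, Q = 4
Formula: d_c = 0.141 * sqrt(Q * R)
Compute Q * R = 4 * 88.6 = 354.4
Compute sqrt(354.4) = 18.8255
d_c = 0.141 * 18.8255 = 2.654

2.654 m


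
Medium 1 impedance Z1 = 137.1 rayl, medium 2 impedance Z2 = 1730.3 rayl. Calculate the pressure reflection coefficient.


Given values:
  Z1 = 137.1 rayl, Z2 = 1730.3 rayl
Formula: R = (Z2 - Z1) / (Z2 + Z1)
Numerator: Z2 - Z1 = 1730.3 - 137.1 = 1593.2
Denominator: Z2 + Z1 = 1730.3 + 137.1 = 1867.4
R = 1593.2 / 1867.4 = 0.8532

0.8532


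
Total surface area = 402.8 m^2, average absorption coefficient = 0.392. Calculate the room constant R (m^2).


Given values:
  S = 402.8 m^2, alpha = 0.392
Formula: R = S * alpha / (1 - alpha)
Numerator: 402.8 * 0.392 = 157.8976
Denominator: 1 - 0.392 = 0.608
R = 157.8976 / 0.608 = 259.7

259.7 m^2


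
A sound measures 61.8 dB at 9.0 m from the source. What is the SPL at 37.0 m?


Given values:
  SPL1 = 61.8 dB, r1 = 9.0 m, r2 = 37.0 m
Formula: SPL2 = SPL1 - 20 * log10(r2 / r1)
Compute ratio: r2 / r1 = 37.0 / 9.0 = 4.1111
Compute log10: log10(4.1111) = 0.613958
Compute drop: 20 * 0.613958 = 12.2792
SPL2 = 61.8 - 12.2792 = 49.52

49.52 dB


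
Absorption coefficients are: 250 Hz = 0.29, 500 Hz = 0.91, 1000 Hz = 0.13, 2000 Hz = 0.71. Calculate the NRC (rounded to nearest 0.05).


Given values:
  a_250 = 0.29, a_500 = 0.91
  a_1000 = 0.13, a_2000 = 0.71
Formula: NRC = (a250 + a500 + a1000 + a2000) / 4
Sum = 0.29 + 0.91 + 0.13 + 0.71 = 2.04
NRC = 2.04 / 4 = 0.51
Rounded to nearest 0.05: 0.5

0.5


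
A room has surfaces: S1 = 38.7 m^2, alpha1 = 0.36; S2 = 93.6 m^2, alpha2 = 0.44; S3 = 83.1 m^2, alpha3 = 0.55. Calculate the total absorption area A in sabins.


Given surfaces:
  Surface 1: 38.7 * 0.36 = 13.932
  Surface 2: 93.6 * 0.44 = 41.184
  Surface 3: 83.1 * 0.55 = 45.705
Formula: A = sum(Si * alpha_i)
A = 13.932 + 41.184 + 45.705
A = 100.82

100.82 sabins


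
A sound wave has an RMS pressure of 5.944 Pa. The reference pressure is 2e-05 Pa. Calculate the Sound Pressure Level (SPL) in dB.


Given values:
  p = 5.944 Pa
  p_ref = 2e-05 Pa
Formula: SPL = 20 * log10(p / p_ref)
Compute ratio: p / p_ref = 5.944 / 2e-05 = 297200
Compute log10: log10(297200) = 5.473049
Multiply: SPL = 20 * 5.473049 = 109.46

109.46 dB


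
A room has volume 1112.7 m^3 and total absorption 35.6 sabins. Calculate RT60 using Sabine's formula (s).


Given values:
  V = 1112.7 m^3
  A = 35.6 sabins
Formula: RT60 = 0.161 * V / A
Numerator: 0.161 * 1112.7 = 179.1447
RT60 = 179.1447 / 35.6 = 5.032

5.032 s


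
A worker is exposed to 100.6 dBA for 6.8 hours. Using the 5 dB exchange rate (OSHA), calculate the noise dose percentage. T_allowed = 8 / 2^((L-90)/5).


Given values:
  L = 100.6 dBA, T = 6.8 hours
Formula: T_allowed = 8 / 2^((L - 90) / 5)
Compute exponent: (100.6 - 90) / 5 = 2.12
Compute 2^(2.12) = 4.346939
T_allowed = 8 / 4.346939 = 1.840375 hours
Dose = (T / T_allowed) * 100
Dose = (6.8 / 1.840375) * 100 = 369.49

369.49 %


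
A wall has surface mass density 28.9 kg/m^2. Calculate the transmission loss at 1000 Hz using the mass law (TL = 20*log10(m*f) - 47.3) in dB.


Given values:
  m = 28.9 kg/m^2, f = 1000 Hz
Formula: TL = 20 * log10(m * f) - 47.3
Compute m * f = 28.9 * 1000 = 28900.0
Compute log10(28900.0) = 4.460898
Compute 20 * 4.460898 = 89.218
TL = 89.218 - 47.3 = 41.92

41.92 dB


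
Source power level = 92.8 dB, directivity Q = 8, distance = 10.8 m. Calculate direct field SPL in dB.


Given values:
  Lw = 92.8 dB, Q = 8, r = 10.8 m
Formula: SPL = Lw + 10 * log10(Q / (4 * pi * r^2))
Compute 4 * pi * r^2 = 4 * pi * 10.8^2 = 1465.7415
Compute Q / denom = 8 / 1465.7415 = 0.00545799
Compute 10 * log10(0.00545799) = -22.6297
SPL = 92.8 + (-22.6297) = 70.17

70.17 dB


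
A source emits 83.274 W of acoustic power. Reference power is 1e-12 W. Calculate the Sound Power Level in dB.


Given values:
  W = 83.274 W
  W_ref = 1e-12 W
Formula: SWL = 10 * log10(W / W_ref)
Compute ratio: W / W_ref = 83274000000000
Compute log10: log10(83274000000000) = 13.920509
Multiply: SWL = 10 * 13.920509 = 139.21

139.21 dB


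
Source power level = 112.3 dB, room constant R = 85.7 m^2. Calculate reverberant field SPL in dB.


Given values:
  Lw = 112.3 dB, R = 85.7 m^2
Formula: SPL = Lw + 10 * log10(4 / R)
Compute 4 / R = 4 / 85.7 = 0.046674
Compute 10 * log10(0.046674) = -13.3092
SPL = 112.3 + (-13.3092) = 98.99

98.99 dB


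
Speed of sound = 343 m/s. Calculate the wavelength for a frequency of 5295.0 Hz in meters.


Given values:
  c = 343 m/s, f = 5295.0 Hz
Formula: lambda = c / f
lambda = 343 / 5295.0
lambda = 0.0648

0.0648 m


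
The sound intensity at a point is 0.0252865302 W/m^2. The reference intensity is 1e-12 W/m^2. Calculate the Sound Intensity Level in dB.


Given values:
  I = 0.0252865302 W/m^2
  I_ref = 1e-12 W/m^2
Formula: SIL = 10 * log10(I / I_ref)
Compute ratio: I / I_ref = 25286530200
Compute log10: log10(25286530200) = 10.402889
Multiply: SIL = 10 * 10.402889 = 104.03

104.03 dB


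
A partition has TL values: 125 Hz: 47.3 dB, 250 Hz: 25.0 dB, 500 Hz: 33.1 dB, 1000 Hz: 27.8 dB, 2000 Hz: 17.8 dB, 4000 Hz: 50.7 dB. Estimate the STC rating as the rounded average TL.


Given TL values at each frequency:
  125 Hz: 47.3 dB
  250 Hz: 25.0 dB
  500 Hz: 33.1 dB
  1000 Hz: 27.8 dB
  2000 Hz: 17.8 dB
  4000 Hz: 50.7 dB
Formula: STC ~ round(average of TL values)
Sum = 47.3 + 25.0 + 33.1 + 27.8 + 17.8 + 50.7 = 201.7
Average = 201.7 / 6 = 33.62
Rounded: 34

34


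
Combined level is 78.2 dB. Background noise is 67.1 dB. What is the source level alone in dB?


Given values:
  L_total = 78.2 dB, L_bg = 67.1 dB
Formula: L_source = 10 * log10(10^(L_total/10) - 10^(L_bg/10))
Convert to linear:
  10^(78.2/10) = 66069344.8008
  10^(67.1/10) = 5128613.8399
Difference: 66069344.8008 - 5128613.8399 = 60940730.9609
L_source = 10 * log10(60940730.9609) = 77.85

77.85 dB


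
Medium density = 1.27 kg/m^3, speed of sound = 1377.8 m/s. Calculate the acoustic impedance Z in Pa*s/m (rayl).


Given values:
  rho = 1.27 kg/m^3
  c = 1377.8 m/s
Formula: Z = rho * c
Z = 1.27 * 1377.8
Z = 1749.81

1749.81 rayl


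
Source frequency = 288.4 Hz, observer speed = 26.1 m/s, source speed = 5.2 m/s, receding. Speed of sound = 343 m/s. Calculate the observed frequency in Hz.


Given values:
  f_s = 288.4 Hz, v_o = 26.1 m/s, v_s = 5.2 m/s
  Direction: receding
Formula: f_o = f_s * (c - v_o) / (c + v_s)
Numerator: c - v_o = 343 - 26.1 = 316.9
Denominator: c + v_s = 343 + 5.2 = 348.2
f_o = 288.4 * 316.9 / 348.2 = 262.48

262.48 Hz


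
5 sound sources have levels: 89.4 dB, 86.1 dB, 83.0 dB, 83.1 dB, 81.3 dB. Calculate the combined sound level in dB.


Formula: L_total = 10 * log10( sum(10^(Li/10)) )
  Source 1: 10^(89.4/10) = 870963589.9561
  Source 2: 10^(86.1/10) = 407380277.8041
  Source 3: 10^(83.0/10) = 199526231.4969
  Source 4: 10^(83.1/10) = 204173794.467
  Source 5: 10^(81.3/10) = 134896288.2592
Sum of linear values = 1816940181.9833
L_total = 10 * log10(1816940181.9833) = 92.59

92.59 dB


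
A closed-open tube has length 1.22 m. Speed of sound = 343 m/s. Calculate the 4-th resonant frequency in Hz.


Given values:
  Tube type: closed-open, L = 1.22 m, c = 343 m/s, n = 4
Formula: f_n = (2n - 1) * c / (4 * L)
Compute 2n - 1 = 2*4 - 1 = 7
Compute 4 * L = 4 * 1.22 = 4.88
f = 7 * 343 / 4.88
f = 492.01

492.01 Hz


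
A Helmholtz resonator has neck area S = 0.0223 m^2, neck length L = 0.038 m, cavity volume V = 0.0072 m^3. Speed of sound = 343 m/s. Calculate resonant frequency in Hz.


Given values:
  S = 0.0223 m^2, L = 0.038 m, V = 0.0072 m^3, c = 343 m/s
Formula: f = (c / (2*pi)) * sqrt(S / (V * L))
Compute V * L = 0.0072 * 0.038 = 0.0002736
Compute S / (V * L) = 0.0223 / 0.0002736 = 81.5058
Compute sqrt(81.5058) = 9.028056
Compute c / (2*pi) = 343 / 6.283185 = 54.590148
f = 54.590148 * 9.028056 = 492.84

492.84 Hz


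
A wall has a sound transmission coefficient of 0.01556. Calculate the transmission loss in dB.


Given values:
  tau = 0.01556
Formula: TL = 10 * log10(1 / tau)
Compute 1 / tau = 1 / 0.01556 = 64.2674
Compute log10(64.2674) = 1.807991
TL = 10 * 1.807991 = 18.08

18.08 dB


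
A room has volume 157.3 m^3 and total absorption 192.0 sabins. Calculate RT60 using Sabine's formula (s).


Given values:
  V = 157.3 m^3
  A = 192.0 sabins
Formula: RT60 = 0.161 * V / A
Numerator: 0.161 * 157.3 = 25.3253
RT60 = 25.3253 / 192.0 = 0.132

0.132 s


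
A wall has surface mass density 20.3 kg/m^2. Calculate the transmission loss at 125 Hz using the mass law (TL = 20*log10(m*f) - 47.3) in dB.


Given values:
  m = 20.3 kg/m^2, f = 125 Hz
Formula: TL = 20 * log10(m * f) - 47.3
Compute m * f = 20.3 * 125 = 2537.5
Compute log10(2537.5) = 3.404406
Compute 20 * 3.404406 = 68.0881
TL = 68.0881 - 47.3 = 20.79

20.79 dB


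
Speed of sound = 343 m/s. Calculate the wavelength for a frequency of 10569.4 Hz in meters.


Given values:
  c = 343 m/s, f = 10569.4 Hz
Formula: lambda = c / f
lambda = 343 / 10569.4
lambda = 0.0325

0.0325 m


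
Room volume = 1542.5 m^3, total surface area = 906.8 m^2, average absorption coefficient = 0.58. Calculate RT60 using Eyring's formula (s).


Given values:
  V = 1542.5 m^3, S = 906.8 m^2, alpha = 0.58
Formula: RT60 = 0.161 * V / (-S * ln(1 - alpha))
Compute ln(1 - 0.58) = ln(0.42) = -0.867501
Denominator: -906.8 * -0.867501 = 786.6499
Numerator: 0.161 * 1542.5 = 248.3425
RT60 = 248.3425 / 786.6499 = 0.316

0.316 s


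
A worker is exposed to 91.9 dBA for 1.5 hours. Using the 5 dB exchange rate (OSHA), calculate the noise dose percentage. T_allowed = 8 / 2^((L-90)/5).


Given values:
  L = 91.9 dBA, T = 1.5 hours
Formula: T_allowed = 8 / 2^((L - 90) / 5)
Compute exponent: (91.9 - 90) / 5 = 0.38
Compute 2^(0.38) = 1.301342
T_allowed = 8 / 1.301342 = 6.1475 hours
Dose = (T / T_allowed) * 100
Dose = (1.5 / 6.1475) * 100 = 24.4

24.4 %


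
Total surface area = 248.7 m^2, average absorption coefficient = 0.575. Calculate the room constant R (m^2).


Given values:
  S = 248.7 m^2, alpha = 0.575
Formula: R = S * alpha / (1 - alpha)
Numerator: 248.7 * 0.575 = 143.0025
Denominator: 1 - 0.575 = 0.425
R = 143.0025 / 0.425 = 336.48

336.48 m^2


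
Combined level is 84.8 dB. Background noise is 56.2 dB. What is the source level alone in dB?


Given values:
  L_total = 84.8 dB, L_bg = 56.2 dB
Formula: L_source = 10 * log10(10^(L_total/10) - 10^(L_bg/10))
Convert to linear:
  10^(84.8/10) = 301995172.0402
  10^(56.2/10) = 416869.3835
Difference: 301995172.0402 - 416869.3835 = 301578302.6567
L_source = 10 * log10(301578302.6567) = 84.79

84.79 dB


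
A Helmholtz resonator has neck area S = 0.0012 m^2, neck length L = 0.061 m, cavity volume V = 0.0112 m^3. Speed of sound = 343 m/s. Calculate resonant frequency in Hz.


Given values:
  S = 0.0012 m^2, L = 0.061 m, V = 0.0112 m^3, c = 343 m/s
Formula: f = (c / (2*pi)) * sqrt(S / (V * L))
Compute V * L = 0.0112 * 0.061 = 0.0006832
Compute S / (V * L) = 0.0012 / 0.0006832 = 1.7564
Compute sqrt(1.7564) = 1.325292
Compute c / (2*pi) = 343 / 6.283185 = 54.590148
f = 54.590148 * 1.325292 = 72.35

72.35 Hz


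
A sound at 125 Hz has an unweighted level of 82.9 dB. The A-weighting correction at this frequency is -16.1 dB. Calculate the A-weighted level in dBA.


Given values:
  SPL = 82.9 dB
  A-weighting at 125 Hz = -16.1 dB
Formula: L_A = SPL + A_weight
L_A = 82.9 + (-16.1)
L_A = 66.8

66.8 dBA


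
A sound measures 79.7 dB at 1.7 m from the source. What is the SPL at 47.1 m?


Given values:
  SPL1 = 79.7 dB, r1 = 1.7 m, r2 = 47.1 m
Formula: SPL2 = SPL1 - 20 * log10(r2 / r1)
Compute ratio: r2 / r1 = 47.1 / 1.7 = 27.7059
Compute log10: log10(27.7059) = 1.442572
Compute drop: 20 * 1.442572 = 28.8514
SPL2 = 79.7 - 28.8514 = 50.85

50.85 dB


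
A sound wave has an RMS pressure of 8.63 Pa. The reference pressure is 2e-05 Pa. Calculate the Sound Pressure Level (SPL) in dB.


Given values:
  p = 8.63 Pa
  p_ref = 2e-05 Pa
Formula: SPL = 20 * log10(p / p_ref)
Compute ratio: p / p_ref = 8.63 / 2e-05 = 431500
Compute log10: log10(431500) = 5.634981
Multiply: SPL = 20 * 5.634981 = 112.7

112.7 dB


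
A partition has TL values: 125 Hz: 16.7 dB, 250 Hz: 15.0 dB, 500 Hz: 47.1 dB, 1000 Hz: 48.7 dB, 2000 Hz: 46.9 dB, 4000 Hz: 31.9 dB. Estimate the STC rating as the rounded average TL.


Given TL values at each frequency:
  125 Hz: 16.7 dB
  250 Hz: 15.0 dB
  500 Hz: 47.1 dB
  1000 Hz: 48.7 dB
  2000 Hz: 46.9 dB
  4000 Hz: 31.9 dB
Formula: STC ~ round(average of TL values)
Sum = 16.7 + 15.0 + 47.1 + 48.7 + 46.9 + 31.9 = 206.3
Average = 206.3 / 6 = 34.38
Rounded: 34

34


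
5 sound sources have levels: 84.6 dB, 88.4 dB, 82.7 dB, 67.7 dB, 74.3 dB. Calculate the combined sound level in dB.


Formula: L_total = 10 * log10( sum(10^(Li/10)) )
  Source 1: 10^(84.6/10) = 288403150.3127
  Source 2: 10^(88.4/10) = 691830970.9189
  Source 3: 10^(82.7/10) = 186208713.6663
  Source 4: 10^(67.7/10) = 5888436.5536
  Source 5: 10^(74.3/10) = 26915348.0393
Sum of linear values = 1199246619.4908
L_total = 10 * log10(1199246619.4908) = 90.79

90.79 dB


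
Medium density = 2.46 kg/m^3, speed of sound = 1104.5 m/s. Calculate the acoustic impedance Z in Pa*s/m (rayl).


Given values:
  rho = 2.46 kg/m^3
  c = 1104.5 m/s
Formula: Z = rho * c
Z = 2.46 * 1104.5
Z = 2717.07

2717.07 rayl


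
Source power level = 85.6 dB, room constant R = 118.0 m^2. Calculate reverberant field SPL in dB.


Given values:
  Lw = 85.6 dB, R = 118.0 m^2
Formula: SPL = Lw + 10 * log10(4 / R)
Compute 4 / R = 4 / 118.0 = 0.033898
Compute 10 * log10(0.033898) = -14.6983
SPL = 85.6 + (-14.6983) = 70.9

70.9 dB


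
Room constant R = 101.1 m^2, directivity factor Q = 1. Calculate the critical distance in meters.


Given values:
  R = 101.1 m^2, Q = 1
Formula: d_c = 0.141 * sqrt(Q * R)
Compute Q * R = 1 * 101.1 = 101.1
Compute sqrt(101.1) = 10.0548
d_c = 0.141 * 10.0548 = 1.418

1.418 m


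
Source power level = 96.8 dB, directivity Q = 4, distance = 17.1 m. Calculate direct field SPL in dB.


Given values:
  Lw = 96.8 dB, Q = 4, r = 17.1 m
Formula: SPL = Lw + 10 * log10(Q / (4 * pi * r^2))
Compute 4 * pi * r^2 = 4 * pi * 17.1^2 = 3674.5324
Compute Q / denom = 4 / 3674.5324 = 0.00108857
Compute 10 * log10(0.00108857) = -29.6314
SPL = 96.8 + (-29.6314) = 67.17

67.17 dB


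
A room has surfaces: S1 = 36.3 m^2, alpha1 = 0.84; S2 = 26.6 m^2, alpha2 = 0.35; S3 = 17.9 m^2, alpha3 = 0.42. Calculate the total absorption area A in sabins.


Given surfaces:
  Surface 1: 36.3 * 0.84 = 30.492
  Surface 2: 26.6 * 0.35 = 9.31
  Surface 3: 17.9 * 0.42 = 7.518
Formula: A = sum(Si * alpha_i)
A = 30.492 + 9.31 + 7.518
A = 47.32

47.32 sabins


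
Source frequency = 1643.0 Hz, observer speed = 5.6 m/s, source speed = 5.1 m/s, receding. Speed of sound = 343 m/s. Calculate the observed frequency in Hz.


Given values:
  f_s = 1643.0 Hz, v_o = 5.6 m/s, v_s = 5.1 m/s
  Direction: receding
Formula: f_o = f_s * (c - v_o) / (c + v_s)
Numerator: c - v_o = 343 - 5.6 = 337.4
Denominator: c + v_s = 343 + 5.1 = 348.1
f_o = 1643.0 * 337.4 / 348.1 = 1592.5

1592.5 Hz


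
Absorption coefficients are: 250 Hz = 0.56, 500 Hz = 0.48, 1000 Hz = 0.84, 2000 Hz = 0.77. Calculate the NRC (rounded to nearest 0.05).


Given values:
  a_250 = 0.56, a_500 = 0.48
  a_1000 = 0.84, a_2000 = 0.77
Formula: NRC = (a250 + a500 + a1000 + a2000) / 4
Sum = 0.56 + 0.48 + 0.84 + 0.77 = 2.65
NRC = 2.65 / 4 = 0.6625
Rounded to nearest 0.05: 0.65

0.65


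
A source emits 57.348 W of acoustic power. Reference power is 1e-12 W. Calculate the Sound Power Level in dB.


Given values:
  W = 57.348 W
  W_ref = 1e-12 W
Formula: SWL = 10 * log10(W / W_ref)
Compute ratio: W / W_ref = 57348000000000
Compute log10: log10(57348000000000) = 13.758518
Multiply: SWL = 10 * 13.758518 = 137.59

137.59 dB


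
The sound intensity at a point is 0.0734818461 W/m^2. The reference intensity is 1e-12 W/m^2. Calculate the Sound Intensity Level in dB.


Given values:
  I = 0.0734818461 W/m^2
  I_ref = 1e-12 W/m^2
Formula: SIL = 10 * log10(I / I_ref)
Compute ratio: I / I_ref = 73481846100
Compute log10: log10(73481846100) = 10.86618
Multiply: SIL = 10 * 10.86618 = 108.66

108.66 dB


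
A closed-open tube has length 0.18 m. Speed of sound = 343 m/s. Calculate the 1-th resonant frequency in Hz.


Given values:
  Tube type: closed-open, L = 0.18 m, c = 343 m/s, n = 1
Formula: f_n = (2n - 1) * c / (4 * L)
Compute 2n - 1 = 2*1 - 1 = 1
Compute 4 * L = 4 * 0.18 = 0.72
f = 1 * 343 / 0.72
f = 476.39

476.39 Hz


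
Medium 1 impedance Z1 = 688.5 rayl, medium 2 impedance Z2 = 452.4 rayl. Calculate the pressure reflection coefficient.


Given values:
  Z1 = 688.5 rayl, Z2 = 452.4 rayl
Formula: R = (Z2 - Z1) / (Z2 + Z1)
Numerator: Z2 - Z1 = 452.4 - 688.5 = -236.1
Denominator: Z2 + Z1 = 452.4 + 688.5 = 1140.9
R = -236.1 / 1140.9 = -0.2069

-0.2069


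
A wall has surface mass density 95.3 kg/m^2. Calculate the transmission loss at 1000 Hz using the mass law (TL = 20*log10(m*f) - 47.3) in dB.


Given values:
  m = 95.3 kg/m^2, f = 1000 Hz
Formula: TL = 20 * log10(m * f) - 47.3
Compute m * f = 95.3 * 1000 = 95300.0
Compute log10(95300.0) = 4.979093
Compute 20 * 4.979093 = 99.5819
TL = 99.5819 - 47.3 = 52.28

52.28 dB


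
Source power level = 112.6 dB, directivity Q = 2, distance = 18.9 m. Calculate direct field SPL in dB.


Given values:
  Lw = 112.6 dB, Q = 2, r = 18.9 m
Formula: SPL = Lw + 10 * log10(Q / (4 * pi * r^2))
Compute 4 * pi * r^2 = 4 * pi * 18.9^2 = 4488.8332
Compute Q / denom = 2 / 4488.8332 = 0.00044555
Compute 10 * log10(0.00044555) = -33.511
SPL = 112.6 + (-33.511) = 79.09

79.09 dB


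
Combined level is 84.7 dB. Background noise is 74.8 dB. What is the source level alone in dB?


Given values:
  L_total = 84.7 dB, L_bg = 74.8 dB
Formula: L_source = 10 * log10(10^(L_total/10) - 10^(L_bg/10))
Convert to linear:
  10^(84.7/10) = 295120922.6666
  10^(74.8/10) = 30199517.204
Difference: 295120922.6666 - 30199517.204 = 264921405.4626
L_source = 10 * log10(264921405.4626) = 84.23

84.23 dB


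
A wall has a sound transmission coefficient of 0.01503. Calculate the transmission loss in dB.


Given values:
  tau = 0.01503
Formula: TL = 10 * log10(1 / tau)
Compute 1 / tau = 1 / 0.01503 = 66.5336
Compute log10(66.5336) = 1.823041
TL = 10 * 1.823041 = 18.23

18.23 dB


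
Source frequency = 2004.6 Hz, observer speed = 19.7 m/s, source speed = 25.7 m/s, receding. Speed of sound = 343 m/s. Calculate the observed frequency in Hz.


Given values:
  f_s = 2004.6 Hz, v_o = 19.7 m/s, v_s = 25.7 m/s
  Direction: receding
Formula: f_o = f_s * (c - v_o) / (c + v_s)
Numerator: c - v_o = 343 - 19.7 = 323.3
Denominator: c + v_s = 343 + 25.7 = 368.7
f_o = 2004.6 * 323.3 / 368.7 = 1757.76

1757.76 Hz


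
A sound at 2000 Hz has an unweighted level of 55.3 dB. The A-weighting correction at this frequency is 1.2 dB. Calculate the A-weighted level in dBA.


Given values:
  SPL = 55.3 dB
  A-weighting at 2000 Hz = 1.2 dB
Formula: L_A = SPL + A_weight
L_A = 55.3 + (1.2)
L_A = 56.5

56.5 dBA


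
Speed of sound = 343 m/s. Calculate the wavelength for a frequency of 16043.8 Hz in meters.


Given values:
  c = 343 m/s, f = 16043.8 Hz
Formula: lambda = c / f
lambda = 343 / 16043.8
lambda = 0.0214

0.0214 m


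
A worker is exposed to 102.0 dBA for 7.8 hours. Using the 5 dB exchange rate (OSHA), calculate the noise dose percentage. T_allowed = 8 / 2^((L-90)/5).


Given values:
  L = 102.0 dBA, T = 7.8 hours
Formula: T_allowed = 8 / 2^((L - 90) / 5)
Compute exponent: (102.0 - 90) / 5 = 2.4
Compute 2^(2.4) = 5.278032
T_allowed = 8 / 5.278032 = 1.515716 hours
Dose = (T / T_allowed) * 100
Dose = (7.8 / 1.515716) * 100 = 514.61

514.61 %


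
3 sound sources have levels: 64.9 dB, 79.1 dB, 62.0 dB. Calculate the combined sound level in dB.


Formula: L_total = 10 * log10( sum(10^(Li/10)) )
  Source 1: 10^(64.9/10) = 3090295.4325
  Source 2: 10^(79.1/10) = 81283051.6164
  Source 3: 10^(62.0/10) = 1584893.1925
Sum of linear values = 85958240.2414
L_total = 10 * log10(85958240.2414) = 79.34

79.34 dB


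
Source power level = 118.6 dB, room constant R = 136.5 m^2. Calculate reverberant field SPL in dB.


Given values:
  Lw = 118.6 dB, R = 136.5 m^2
Formula: SPL = Lw + 10 * log10(4 / R)
Compute 4 / R = 4 / 136.5 = 0.029304
Compute 10 * log10(0.029304) = -15.3307
SPL = 118.6 + (-15.3307) = 103.27

103.27 dB


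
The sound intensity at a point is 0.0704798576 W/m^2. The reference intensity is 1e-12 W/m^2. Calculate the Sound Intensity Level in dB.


Given values:
  I = 0.0704798576 W/m^2
  I_ref = 1e-12 W/m^2
Formula: SIL = 10 * log10(I / I_ref)
Compute ratio: I / I_ref = 70479857600
Compute log10: log10(70479857600) = 10.848065
Multiply: SIL = 10 * 10.848065 = 108.48

108.48 dB


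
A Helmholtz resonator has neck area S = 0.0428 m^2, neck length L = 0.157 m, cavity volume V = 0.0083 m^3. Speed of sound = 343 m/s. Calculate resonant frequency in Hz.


Given values:
  S = 0.0428 m^2, L = 0.157 m, V = 0.0083 m^3, c = 343 m/s
Formula: f = (c / (2*pi)) * sqrt(S / (V * L))
Compute V * L = 0.0083 * 0.157 = 0.0013031
Compute S / (V * L) = 0.0428 / 0.0013031 = 32.8448
Compute sqrt(32.8448) = 5.731038
Compute c / (2*pi) = 343 / 6.283185 = 54.590148
f = 54.590148 * 5.731038 = 312.86

312.86 Hz


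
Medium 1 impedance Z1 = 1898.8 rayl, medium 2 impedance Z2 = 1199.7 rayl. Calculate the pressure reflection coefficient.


Given values:
  Z1 = 1898.8 rayl, Z2 = 1199.7 rayl
Formula: R = (Z2 - Z1) / (Z2 + Z1)
Numerator: Z2 - Z1 = 1199.7 - 1898.8 = -699.1
Denominator: Z2 + Z1 = 1199.7 + 1898.8 = 3098.5
R = -699.1 / 3098.5 = -0.2256

-0.2256


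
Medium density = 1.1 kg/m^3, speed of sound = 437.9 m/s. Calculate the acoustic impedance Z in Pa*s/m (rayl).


Given values:
  rho = 1.1 kg/m^3
  c = 437.9 m/s
Formula: Z = rho * c
Z = 1.1 * 437.9
Z = 481.69

481.69 rayl


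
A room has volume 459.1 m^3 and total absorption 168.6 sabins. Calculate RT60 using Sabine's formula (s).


Given values:
  V = 459.1 m^3
  A = 168.6 sabins
Formula: RT60 = 0.161 * V / A
Numerator: 0.161 * 459.1 = 73.9151
RT60 = 73.9151 / 168.6 = 0.438

0.438 s


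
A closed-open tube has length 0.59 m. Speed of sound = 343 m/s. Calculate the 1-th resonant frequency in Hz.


Given values:
  Tube type: closed-open, L = 0.59 m, c = 343 m/s, n = 1
Formula: f_n = (2n - 1) * c / (4 * L)
Compute 2n - 1 = 2*1 - 1 = 1
Compute 4 * L = 4 * 0.59 = 2.36
f = 1 * 343 / 2.36
f = 145.34

145.34 Hz


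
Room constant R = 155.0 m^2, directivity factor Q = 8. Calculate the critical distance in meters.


Given values:
  R = 155.0 m^2, Q = 8
Formula: d_c = 0.141 * sqrt(Q * R)
Compute Q * R = 8 * 155.0 = 1240.0
Compute sqrt(1240.0) = 35.2136
d_c = 0.141 * 35.2136 = 4.965

4.965 m


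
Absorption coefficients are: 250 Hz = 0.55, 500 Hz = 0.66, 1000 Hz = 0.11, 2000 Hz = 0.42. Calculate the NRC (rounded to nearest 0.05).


Given values:
  a_250 = 0.55, a_500 = 0.66
  a_1000 = 0.11, a_2000 = 0.42
Formula: NRC = (a250 + a500 + a1000 + a2000) / 4
Sum = 0.55 + 0.66 + 0.11 + 0.42 = 1.74
NRC = 1.74 / 4 = 0.435
Rounded to nearest 0.05: 0.45

0.45


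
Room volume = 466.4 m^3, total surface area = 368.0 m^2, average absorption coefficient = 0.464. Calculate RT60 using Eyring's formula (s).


Given values:
  V = 466.4 m^3, S = 368.0 m^2, alpha = 0.464
Formula: RT60 = 0.161 * V / (-S * ln(1 - alpha))
Compute ln(1 - 0.464) = ln(0.536) = -0.623621
Denominator: -368.0 * -0.623621 = 229.4925
Numerator: 0.161 * 466.4 = 75.0904
RT60 = 75.0904 / 229.4925 = 0.327

0.327 s


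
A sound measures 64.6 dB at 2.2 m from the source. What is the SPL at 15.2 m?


Given values:
  SPL1 = 64.6 dB, r1 = 2.2 m, r2 = 15.2 m
Formula: SPL2 = SPL1 - 20 * log10(r2 / r1)
Compute ratio: r2 / r1 = 15.2 / 2.2 = 6.9091
Compute log10: log10(6.9091) = 0.839421
Compute drop: 20 * 0.839421 = 16.7884
SPL2 = 64.6 - 16.7884 = 47.81

47.81 dB


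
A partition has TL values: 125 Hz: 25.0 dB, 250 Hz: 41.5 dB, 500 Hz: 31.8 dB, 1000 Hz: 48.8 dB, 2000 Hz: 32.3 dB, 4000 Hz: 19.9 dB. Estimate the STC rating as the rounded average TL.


Given TL values at each frequency:
  125 Hz: 25.0 dB
  250 Hz: 41.5 dB
  500 Hz: 31.8 dB
  1000 Hz: 48.8 dB
  2000 Hz: 32.3 dB
  4000 Hz: 19.9 dB
Formula: STC ~ round(average of TL values)
Sum = 25.0 + 41.5 + 31.8 + 48.8 + 32.3 + 19.9 = 199.3
Average = 199.3 / 6 = 33.22
Rounded: 33

33


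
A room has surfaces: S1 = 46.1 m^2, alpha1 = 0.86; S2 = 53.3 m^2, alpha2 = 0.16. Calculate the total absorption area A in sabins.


Given surfaces:
  Surface 1: 46.1 * 0.86 = 39.646
  Surface 2: 53.3 * 0.16 = 8.528
Formula: A = sum(Si * alpha_i)
A = 39.646 + 8.528
A = 48.17

48.17 sabins


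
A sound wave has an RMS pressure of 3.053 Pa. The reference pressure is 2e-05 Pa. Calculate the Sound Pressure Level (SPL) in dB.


Given values:
  p = 3.053 Pa
  p_ref = 2e-05 Pa
Formula: SPL = 20 * log10(p / p_ref)
Compute ratio: p / p_ref = 3.053 / 2e-05 = 152650
Compute log10: log10(152650) = 5.183697
Multiply: SPL = 20 * 5.183697 = 103.67

103.67 dB


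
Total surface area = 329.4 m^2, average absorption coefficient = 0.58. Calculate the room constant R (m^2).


Given values:
  S = 329.4 m^2, alpha = 0.58
Formula: R = S * alpha / (1 - alpha)
Numerator: 329.4 * 0.58 = 191.052
Denominator: 1 - 0.58 = 0.42
R = 191.052 / 0.42 = 454.89

454.89 m^2


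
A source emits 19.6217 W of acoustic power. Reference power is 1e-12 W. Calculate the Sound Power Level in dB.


Given values:
  W = 19.6217 W
  W_ref = 1e-12 W
Formula: SWL = 10 * log10(W / W_ref)
Compute ratio: W / W_ref = 19621700000000
Compute log10: log10(19621700000000) = 13.292737
Multiply: SWL = 10 * 13.292737 = 132.93

132.93 dB


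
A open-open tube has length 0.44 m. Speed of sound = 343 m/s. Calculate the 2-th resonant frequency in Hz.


Given values:
  Tube type: open-open, L = 0.44 m, c = 343 m/s, n = 2
Formula: f_n = n * c / (2 * L)
Compute 2 * L = 2 * 0.44 = 0.88
f = 2 * 343 / 0.88
f = 779.55

779.55 Hz
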